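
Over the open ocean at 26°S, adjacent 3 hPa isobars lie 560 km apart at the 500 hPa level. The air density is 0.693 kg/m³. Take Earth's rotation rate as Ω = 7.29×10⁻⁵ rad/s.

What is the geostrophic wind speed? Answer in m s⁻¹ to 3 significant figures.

12.1 m s⁻¹

Coriolis parameter at 26°S:
f = 2Ω sin φ = 2 × 7.29×10⁻⁵ × sin 26° = 6.39×10⁻⁵ s⁻¹
Pressure gradient: |∂P/∂n| = 300 Pa / 560000 m = 5.36×10⁻⁴ Pa/m
Geostrophic balance (pressure-gradient force = Coriolis force):
V_g = (1/(fρ)) |∂P/∂n| = 5.36×10⁻⁴ / (6.39×10⁻⁵ × 0.693) = 12.1 m/s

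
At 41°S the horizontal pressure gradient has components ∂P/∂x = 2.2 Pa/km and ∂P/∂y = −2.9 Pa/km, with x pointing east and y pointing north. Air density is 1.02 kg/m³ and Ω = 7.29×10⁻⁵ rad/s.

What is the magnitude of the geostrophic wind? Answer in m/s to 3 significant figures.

Coriolis parameter at 41°S:
f = 2Ω sin φ = 2 × 7.29×10⁻⁵ × sin 41° = 9.57×10⁻⁵ s⁻¹
In the Southern Hemisphere f is negative: f = −9.57×10⁻⁵ s⁻¹.
Component geostrophic relations (x east, y north):
u_g = −(1/(fρ)) ∂P/∂y,  v_g = (1/(fρ)) ∂P/∂x
u_g = −(−2.9×10⁻³)/(−9.57×10⁻⁵ × 1.02) = −29.7 m/s;  v_g = (2.2×10⁻³)/(−9.57×10⁻⁵ × 1.02) = −22.5 m/s
|V_g| = √(u_g² + v_g²) = 37.3 m/s

37.3 m/s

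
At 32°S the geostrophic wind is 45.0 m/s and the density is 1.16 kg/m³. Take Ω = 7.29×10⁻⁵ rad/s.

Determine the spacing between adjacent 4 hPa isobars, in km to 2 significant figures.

99 km

Coriolis parameter at 32°S:
f = 2Ω sin φ = 2 × 7.29×10⁻⁵ × sin 32° = 7.73×10⁻⁵ s⁻¹
Geostrophic balance rearranged: |∂P/∂n| = f ρ V_g
|∂P/∂n| = 7.73×10⁻⁵ × 1.16 × 45.0 = 4.03×10⁻³ Pa/m
Isobar spacing: Δn = ΔP/|∂P/∂n| = 400 Pa / 4.03×10⁻³ Pa/m = 99180 m ≈ 99 km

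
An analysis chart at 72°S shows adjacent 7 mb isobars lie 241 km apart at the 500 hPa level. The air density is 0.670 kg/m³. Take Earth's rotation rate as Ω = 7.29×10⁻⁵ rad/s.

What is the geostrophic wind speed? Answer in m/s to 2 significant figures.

Coriolis parameter at 72°S:
f = 2Ω sin φ = 2 × 7.29×10⁻⁵ × sin 72° = 1.39×10⁻⁴ s⁻¹
Pressure gradient: |∂P/∂n| = 700 Pa / 241000 m = 2.90×10⁻³ Pa/m
Geostrophic balance (pressure-gradient force = Coriolis force):
V_g = (1/(fρ)) |∂P/∂n| = 2.90×10⁻³ / (1.39×10⁻⁴ × 0.670) = 31.3 m/s

31 m/s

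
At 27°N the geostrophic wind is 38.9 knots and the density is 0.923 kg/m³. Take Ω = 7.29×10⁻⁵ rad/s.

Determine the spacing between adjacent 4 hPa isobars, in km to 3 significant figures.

Coriolis parameter at 27°N:
f = 2Ω sin φ = 2 × 7.29×10⁻⁵ × sin 27° = 6.62×10⁻⁵ s⁻¹
Wind speed in SI: 38.9 knots = 20.0 m/s
Geostrophic balance rearranged: |∂P/∂n| = f ρ V_g
|∂P/∂n| = 6.62×10⁻⁵ × 0.923 × 20.0 = 1.22×10⁻³ Pa/m
Isobar spacing: Δn = ΔP/|∂P/∂n| = 400 Pa / 1.22×10⁻³ Pa/m = 327165 m ≈ 327 km

327 km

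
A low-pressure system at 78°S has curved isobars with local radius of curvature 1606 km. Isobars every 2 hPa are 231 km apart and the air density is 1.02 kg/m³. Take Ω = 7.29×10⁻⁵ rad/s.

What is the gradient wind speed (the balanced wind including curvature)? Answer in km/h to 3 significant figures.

Coriolis parameter at 78°S:
f = 2Ω sin φ = 2 × 7.29×10⁻⁵ × sin 78° = 1.43×10⁻⁴ s⁻¹
Pressure gradient: |∂P/∂n| = 200 Pa / 231000 m = 8.66×10⁻⁴ Pa/m
Geostrophic speed: V_g = |∂P/∂n|/(fρ) = 8.66×10⁻⁴/(1.43×10⁻⁴ × 1.02) = 5.95 m/s
Around a low, centrifugal force acts outward with Coriolis, so pressure-gradient force balances both:
(1/ρ)|∂P/∂n| = fV + V²/R  →  V² + fR·V − fR·V_g = 0
With fR = 1.43×10⁻⁴ × 1606×10³ m = 229 m/s:
V = [−fR + √((fR)² + 4 fR V_g)]/2 = [−229 + √(229² + 4×229×5.95)]/2 = 5.8 m/s
Subgeostrophic (V < V_g = 5.95 m/s), as expected around a low.
Converting: 5.8 m/s × 3.6 = 20.9 km/h

20.9 km/h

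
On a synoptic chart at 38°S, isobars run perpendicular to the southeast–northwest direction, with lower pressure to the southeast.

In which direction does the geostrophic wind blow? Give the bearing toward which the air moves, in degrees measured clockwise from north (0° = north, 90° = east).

The pressure-gradient force points toward the southeast (bearing 135°).
Geostrophic balance: in the Southern Hemisphere the Coriolis force deflects motion to the left, so the geostrophic wind blows 90° to the left of the pressure-gradient force (low pressure on the right).
Rotating 135° by 90° counterclockwise gives 045° — the wind blows toward the northeast.

045°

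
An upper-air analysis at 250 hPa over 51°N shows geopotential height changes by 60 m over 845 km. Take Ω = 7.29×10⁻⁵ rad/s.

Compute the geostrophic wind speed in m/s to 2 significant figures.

Coriolis parameter at 51°N:
f = 2Ω sin φ = 2 × 7.29×10⁻⁵ × sin 51° = 1.13×10⁻⁴ s⁻¹
Height gradient: |∂Z/∂n| = 60 m / 845000 m = 7.10×10⁻⁵
On a pressure surface, geostrophic balance gives V_g = (g/f)|∂Z/∂n|:
V_g = 9.81 × 7.10×10⁻⁵ / 1.13×10⁻⁴ = 6.15 m/s

6.1 m/s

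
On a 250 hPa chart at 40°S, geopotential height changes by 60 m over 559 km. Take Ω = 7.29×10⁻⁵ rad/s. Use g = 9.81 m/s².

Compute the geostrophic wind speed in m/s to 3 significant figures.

Coriolis parameter at 40°S:
f = 2Ω sin φ = 2 × 7.29×10⁻⁵ × sin 40° = 9.37×10⁻⁵ s⁻¹
Height gradient: |∂Z/∂n| = 60 m / 559000 m = 1.07×10⁻⁴
On a pressure surface, geostrophic balance gives V_g = (g/f)|∂Z/∂n|:
V_g = 9.81 × 1.07×10⁻⁴ / 9.37×10⁻⁵ = 11.2 m/s

11.2 m/s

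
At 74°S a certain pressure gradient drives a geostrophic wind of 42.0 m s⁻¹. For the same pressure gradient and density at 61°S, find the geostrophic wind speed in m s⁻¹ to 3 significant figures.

46.2 m s⁻¹

With the same pressure gradient and density, V_g ∝ 1/f ∝ 1/sin φ.
V₂ = V₁ · sin φ₁ / sin φ₂ = 42.0 × sin 74° / sin 61°
V₂ = 42.0 × 0.9613/0.8746 = 46.2 m s⁻¹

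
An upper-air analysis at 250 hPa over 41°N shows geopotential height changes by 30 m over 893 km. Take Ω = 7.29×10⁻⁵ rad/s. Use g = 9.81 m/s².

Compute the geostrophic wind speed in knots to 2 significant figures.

6.7 knots

Coriolis parameter at 41°N:
f = 2Ω sin φ = 2 × 7.29×10⁻⁵ × sin 41° = 9.57×10⁻⁵ s⁻¹
Height gradient: |∂Z/∂n| = 30 m / 893000 m = 3.36×10⁻⁵
On a pressure surface, geostrophic balance gives V_g = (g/f)|∂Z/∂n|:
V_g = 9.81 × 3.36×10⁻⁵ / 9.57×10⁻⁵ = 3.45 m/s
Converting: 3.45 m/s × 1.944 = 6.7 knots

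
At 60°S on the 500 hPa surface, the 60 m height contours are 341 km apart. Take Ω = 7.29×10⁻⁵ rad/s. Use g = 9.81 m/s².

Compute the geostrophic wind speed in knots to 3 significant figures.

Coriolis parameter at 60°S:
f = 2Ω sin φ = 2 × 7.29×10⁻⁵ × sin 60° = 1.26×10⁻⁴ s⁻¹
Height gradient: |∂Z/∂n| = 60 m / 341000 m = 1.76×10⁻⁴
On a pressure surface, geostrophic balance gives V_g = (g/f)|∂Z/∂n|:
V_g = 9.81 × 1.76×10⁻⁴ / 1.26×10⁻⁴ = 13.7 m/s
Converting: 13.7 m/s × 1.944 = 26.6 knots

26.6 knots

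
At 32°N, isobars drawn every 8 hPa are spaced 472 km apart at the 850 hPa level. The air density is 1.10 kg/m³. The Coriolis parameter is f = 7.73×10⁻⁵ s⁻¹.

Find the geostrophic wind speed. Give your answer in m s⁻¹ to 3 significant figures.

Pressure gradient: |∂P/∂n| = 800 Pa / 472000 m = 1.69×10⁻³ Pa/m
Geostrophic balance (pressure-gradient force = Coriolis force):
V_g = (1/(fρ)) |∂P/∂n| = 1.69×10⁻³ / (7.73×10⁻⁵ × 1.10) = 19.9 m/s

19.9 m s⁻¹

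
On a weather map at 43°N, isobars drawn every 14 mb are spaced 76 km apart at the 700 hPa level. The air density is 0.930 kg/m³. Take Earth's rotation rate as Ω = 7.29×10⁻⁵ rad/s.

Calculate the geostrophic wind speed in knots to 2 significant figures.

Coriolis parameter at 43°N:
f = 2Ω sin φ = 2 × 7.29×10⁻⁵ × sin 43° = 9.94×10⁻⁵ s⁻¹
Pressure gradient: |∂P/∂n| = 1400 Pa / 76000 m = 1.84×10⁻² Pa/m
Geostrophic balance (pressure-gradient force = Coriolis force):
V_g = (1/(fρ)) |∂P/∂n| = 1.84×10⁻² / (9.94×10⁻⁵ × 0.930) = 199 m/s
Converting: 199 m/s × 1.944 = 390 knots

390 knots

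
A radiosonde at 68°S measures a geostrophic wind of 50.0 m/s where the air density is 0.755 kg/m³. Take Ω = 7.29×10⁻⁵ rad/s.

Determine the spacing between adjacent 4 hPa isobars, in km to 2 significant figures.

78 km

Coriolis parameter at 68°S:
f = 2Ω sin φ = 2 × 7.29×10⁻⁵ × sin 68° = 1.35×10⁻⁴ s⁻¹
Geostrophic balance rearranged: |∂P/∂n| = f ρ V_g
|∂P/∂n| = 1.35×10⁻⁴ × 0.755 × 50.0 = 5.10×10⁻³ Pa/m
Isobar spacing: Δn = ΔP/|∂P/∂n| = 400 Pa / 5.10×10⁻³ Pa/m = 78383 m ≈ 78 km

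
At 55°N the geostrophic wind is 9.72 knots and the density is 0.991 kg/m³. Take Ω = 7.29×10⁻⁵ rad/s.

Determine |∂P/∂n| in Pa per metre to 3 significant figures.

Coriolis parameter at 55°N:
f = 2Ω sin φ = 2 × 7.29×10⁻⁵ × sin 55° = 1.19×10⁻⁴ s⁻¹
Wind speed in SI: 9.72 knots = 5.00 m/s
Geostrophic balance rearranged: |∂P/∂n| = f ρ V_g
|∂P/∂n| = 1.19×10⁻⁴ × 0.991 × 5.00 = 5.92×10⁻⁴ Pa/m

5.92×10⁻⁴ Pa/m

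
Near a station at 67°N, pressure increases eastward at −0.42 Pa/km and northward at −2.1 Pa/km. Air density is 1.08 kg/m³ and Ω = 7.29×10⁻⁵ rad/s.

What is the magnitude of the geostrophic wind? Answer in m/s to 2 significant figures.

15 m/s

Coriolis parameter at 67°N:
f = 2Ω sin φ = 2 × 7.29×10⁻⁵ × sin 67° = 1.34×10⁻⁴ s⁻¹
Component geostrophic relations (x east, y north):
u_g = −(1/(fρ)) ∂P/∂y,  v_g = (1/(fρ)) ∂P/∂x
u_g = −(−2.1×10⁻³)/(1.34×10⁻⁴ × 1.08) = 14.5 m/s;  v_g = (−0.42×10⁻³)/(1.34×10⁻⁴ × 1.08) = −2.90 m/s
|V_g| = √(u_g² + v_g²) = 14.8 m/s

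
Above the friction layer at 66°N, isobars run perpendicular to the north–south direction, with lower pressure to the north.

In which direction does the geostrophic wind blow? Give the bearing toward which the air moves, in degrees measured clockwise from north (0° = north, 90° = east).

The pressure-gradient force points toward the north (bearing 000°).
Geostrophic balance: in the Northern Hemisphere the Coriolis force deflects motion to the right, so the geostrophic wind blows 90° to the right of the pressure-gradient force (low pressure on the left).
Rotating 000° by 90° clockwise gives 090° — the wind blows toward the east.

090°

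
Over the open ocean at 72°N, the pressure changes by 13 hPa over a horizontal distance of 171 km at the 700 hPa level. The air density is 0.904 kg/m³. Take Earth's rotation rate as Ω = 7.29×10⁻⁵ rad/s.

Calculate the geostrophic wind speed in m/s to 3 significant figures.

60.6 m/s

Coriolis parameter at 72°N:
f = 2Ω sin φ = 2 × 7.29×10⁻⁵ × sin 72° = 1.39×10⁻⁴ s⁻¹
Pressure gradient: |∂P/∂n| = 1300 Pa / 171000 m = 7.60×10⁻³ Pa/m
Geostrophic balance (pressure-gradient force = Coriolis force):
V_g = (1/(fρ)) |∂P/∂n| = 7.60×10⁻³ / (1.39×10⁻⁴ × 0.904) = 60.6 m/s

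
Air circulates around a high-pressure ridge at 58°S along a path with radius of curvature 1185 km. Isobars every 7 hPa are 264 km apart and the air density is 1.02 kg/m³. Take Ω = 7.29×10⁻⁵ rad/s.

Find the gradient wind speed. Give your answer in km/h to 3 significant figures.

Coriolis parameter at 58°S:
f = 2Ω sin φ = 2 × 7.29×10⁻⁵ × sin 58° = 1.24×10⁻⁴ s⁻¹
Pressure gradient: |∂P/∂n| = 700 Pa / 264000 m = 2.65×10⁻³ Pa/m
Geostrophic speed: V_g = |∂P/∂n|/(fρ) = 2.65×10⁻³/(1.24×10⁻⁴ × 1.02) = 21.0 m/s
Around a high, pressure-gradient force acts outward with centrifugal, so Coriolis balances both:
fV = (1/ρ)|∂P/∂n| + V²/R  →  V² − fR·V + fR·V_g = 0
With fR = 1.24×10⁻⁴ × 1185×10³ m = 147 m/s:
V = [fR − √((fR)² − 4 fR V_g)]/2 = [147 − √(147² − 4×147×21)]/2 = 25.4 m/s
Supergeostrophic (V > V_g = 21 m/s), as expected around a high.
Converting: 25.4 m/s × 3.6 = 91.6 km/h

91.6 km/h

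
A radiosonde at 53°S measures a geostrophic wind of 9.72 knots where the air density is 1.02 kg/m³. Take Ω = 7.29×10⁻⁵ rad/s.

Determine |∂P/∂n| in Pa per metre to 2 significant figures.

Coriolis parameter at 53°S:
f = 2Ω sin φ = 2 × 7.29×10⁻⁵ × sin 53° = 1.16×10⁻⁴ s⁻¹
Wind speed in SI: 9.72 knots = 5.00 m/s
Geostrophic balance rearranged: |∂P/∂n| = f ρ V_g
|∂P/∂n| = 1.16×10⁻⁴ × 1.02 × 5.00 = 5.94×10⁻⁴ Pa/m

5.9×10⁻⁴ Pa/m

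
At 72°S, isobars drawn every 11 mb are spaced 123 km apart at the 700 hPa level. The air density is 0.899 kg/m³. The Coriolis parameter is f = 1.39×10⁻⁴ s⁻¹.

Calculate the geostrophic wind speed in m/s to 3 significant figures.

71.6 m/s

Pressure gradient: |∂P/∂n| = 1100 Pa / 123000 m = 8.94×10⁻³ Pa/m
Geostrophic balance (pressure-gradient force = Coriolis force):
V_g = (1/(fρ)) |∂P/∂n| = 8.94×10⁻³ / (1.39×10⁻⁴ × 0.899) = 71.6 m/s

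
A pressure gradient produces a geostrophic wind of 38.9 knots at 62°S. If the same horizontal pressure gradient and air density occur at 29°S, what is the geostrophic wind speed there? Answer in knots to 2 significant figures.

71 knots

With the same pressure gradient and density, V_g ∝ 1/f ∝ 1/sin φ.
V₂ = V₁ · sin φ₁ / sin φ₂ = 38.9 × sin 62° / sin 29°
V₂ = 38.9 × 0.8829/0.4848 = 71 knots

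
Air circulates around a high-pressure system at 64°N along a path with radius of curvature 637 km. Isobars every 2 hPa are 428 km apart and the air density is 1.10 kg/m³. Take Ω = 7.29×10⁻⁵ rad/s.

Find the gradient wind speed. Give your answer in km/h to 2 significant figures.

Coriolis parameter at 64°N:
f = 2Ω sin φ = 2 × 7.29×10⁻⁵ × sin 64° = 1.31×10⁻⁴ s⁻¹
Pressure gradient: |∂P/∂n| = 200 Pa / 428000 m = 4.67×10⁻⁴ Pa/m
Geostrophic speed: V_g = |∂P/∂n|/(fρ) = 4.67×10⁻⁴/(1.31×10⁻⁴ × 1.10) = 3.24 m/s
Around a high, pressure-gradient force acts outward with centrifugal, so Coriolis balances both:
fV = (1/ρ)|∂P/∂n| + V²/R  →  V² − fR·V + fR·V_g = 0
With fR = 1.31×10⁻⁴ × 637×10³ m = 83.5 m/s:
V = [fR − √((fR)² − 4 fR V_g)]/2 = [83.5 − √(83.5² − 4×83.5×3.24)]/2 = 3.38 m/s
Supergeostrophic (V > V_g = 3.24 m/s), as expected around a high.
Converting: 3.38 m/s × 3.6 = 12 km/h

12 km/h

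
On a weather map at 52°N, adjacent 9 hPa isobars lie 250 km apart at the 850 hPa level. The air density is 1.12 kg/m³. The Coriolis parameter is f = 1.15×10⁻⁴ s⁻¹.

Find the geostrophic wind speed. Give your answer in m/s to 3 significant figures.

Pressure gradient: |∂P/∂n| = 900 Pa / 250000 m = 3.60×10⁻³ Pa/m
Geostrophic balance (pressure-gradient force = Coriolis force):
V_g = (1/(fρ)) |∂P/∂n| = 3.60×10⁻³ / (1.15×10⁻⁴ × 1.12) = 28.0 m/s

28.0 m/s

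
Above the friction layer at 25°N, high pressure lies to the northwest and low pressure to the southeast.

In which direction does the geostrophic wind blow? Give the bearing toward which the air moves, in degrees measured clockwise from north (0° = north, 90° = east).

225°

The pressure-gradient force points toward the southeast (bearing 135°).
Geostrophic balance: in the Northern Hemisphere the Coriolis force deflects motion to the right, so the geostrophic wind blows 90° to the right of the pressure-gradient force (low pressure on the left).
Rotating 135° by 90° clockwise gives 225° — the wind blows toward the southwest.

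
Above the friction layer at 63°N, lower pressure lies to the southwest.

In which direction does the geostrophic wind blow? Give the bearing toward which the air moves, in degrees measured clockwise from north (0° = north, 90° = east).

315°

The pressure-gradient force points toward the southwest (bearing 225°).
Geostrophic balance: in the Northern Hemisphere the Coriolis force deflects motion to the right, so the geostrophic wind blows 90° to the right of the pressure-gradient force (low pressure on the left).
Rotating 225° by 90° clockwise gives 315° — the wind blows toward the northwest.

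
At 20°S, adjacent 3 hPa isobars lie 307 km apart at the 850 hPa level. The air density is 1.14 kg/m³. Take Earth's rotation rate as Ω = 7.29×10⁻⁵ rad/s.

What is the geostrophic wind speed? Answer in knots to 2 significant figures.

Coriolis parameter at 20°S:
f = 2Ω sin φ = 2 × 7.29×10⁻⁵ × sin 20° = 4.99×10⁻⁵ s⁻¹
Pressure gradient: |∂P/∂n| = 300 Pa / 307000 m = 9.77×10⁻⁴ Pa/m
Geostrophic balance (pressure-gradient force = Coriolis force):
V_g = (1/(fρ)) |∂P/∂n| = 9.77×10⁻⁴ / (4.99×10⁻⁵ × 1.14) = 17.2 m/s
Converting: 17.2 m/s × 1.944 = 33 knots

33 knots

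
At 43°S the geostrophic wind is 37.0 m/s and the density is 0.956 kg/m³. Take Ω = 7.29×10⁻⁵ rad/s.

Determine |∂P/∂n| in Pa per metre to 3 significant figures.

3.52×10⁻³ Pa/m

Coriolis parameter at 43°S:
f = 2Ω sin φ = 2 × 7.29×10⁻⁵ × sin 43° = 9.94×10⁻⁵ s⁻¹
Geostrophic balance rearranged: |∂P/∂n| = f ρ V_g
|∂P/∂n| = 9.94×10⁻⁵ × 0.956 × 37.0 = 3.52×10⁻³ Pa/m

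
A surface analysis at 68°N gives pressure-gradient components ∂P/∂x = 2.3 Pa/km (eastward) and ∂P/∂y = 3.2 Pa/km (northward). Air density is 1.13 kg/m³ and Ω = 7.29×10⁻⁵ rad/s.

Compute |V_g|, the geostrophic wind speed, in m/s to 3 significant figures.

Coriolis parameter at 68°N:
f = 2Ω sin φ = 2 × 7.29×10⁻⁵ × sin 68° = 1.35×10⁻⁴ s⁻¹
Component geostrophic relations (x east, y north):
u_g = −(1/(fρ)) ∂P/∂y,  v_g = (1/(fρ)) ∂P/∂x
u_g = −(3.2×10⁻³)/(1.35×10⁻⁴ × 1.13) = −20.9 m/s;  v_g = (2.3×10⁻³)/(1.35×10⁻⁴ × 1.13) = 15.1 m/s
|V_g| = √(u_g² + v_g²) = 25.8 m/s

25.8 m/s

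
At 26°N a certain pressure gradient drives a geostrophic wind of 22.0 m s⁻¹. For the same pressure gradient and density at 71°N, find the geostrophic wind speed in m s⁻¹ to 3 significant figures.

10.2 m s⁻¹

With the same pressure gradient and density, V_g ∝ 1/f ∝ 1/sin φ.
V₂ = V₁ · sin φ₁ / sin φ₂ = 22.0 × sin 26° / sin 71°
V₂ = 22.0 × 0.4384/0.9455 = 10.2 m s⁻¹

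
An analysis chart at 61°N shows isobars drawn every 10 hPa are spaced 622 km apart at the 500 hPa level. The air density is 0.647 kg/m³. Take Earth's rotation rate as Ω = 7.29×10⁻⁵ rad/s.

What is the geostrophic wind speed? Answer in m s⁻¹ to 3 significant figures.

19.5 m s⁻¹

Coriolis parameter at 61°N:
f = 2Ω sin φ = 2 × 7.29×10⁻⁵ × sin 61° = 1.28×10⁻⁴ s⁻¹
Pressure gradient: |∂P/∂n| = 1000 Pa / 622000 m = 1.61×10⁻³ Pa/m
Geostrophic balance (pressure-gradient force = Coriolis force):
V_g = (1/(fρ)) |∂P/∂n| = 1.61×10⁻³ / (1.28×10⁻⁴ × 0.647) = 19.5 m/s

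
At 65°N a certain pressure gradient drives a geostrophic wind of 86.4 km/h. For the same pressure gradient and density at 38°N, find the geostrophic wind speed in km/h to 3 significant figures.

With the same pressure gradient and density, V_g ∝ 1/f ∝ 1/sin φ.
V₂ = V₁ · sin φ₁ / sin φ₂ = 86.4 × sin 65° / sin 38°
V₂ = 86.4 × 0.9063/0.6157 = 127 km/h

127 km/h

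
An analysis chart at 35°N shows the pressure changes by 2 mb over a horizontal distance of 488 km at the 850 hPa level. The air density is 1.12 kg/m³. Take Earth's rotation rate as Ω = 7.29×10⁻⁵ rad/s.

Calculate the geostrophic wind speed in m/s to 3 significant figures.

Coriolis parameter at 35°N:
f = 2Ω sin φ = 2 × 7.29×10⁻⁵ × sin 35° = 8.36×10⁻⁵ s⁻¹
Pressure gradient: |∂P/∂n| = 200 Pa / 488000 m = 4.10×10⁻⁴ Pa/m
Geostrophic balance (pressure-gradient force = Coriolis force):
V_g = (1/(fρ)) |∂P/∂n| = 4.10×10⁻⁴ / (8.36×10⁻⁵ × 1.12) = 4.38 m/s

4.38 m/s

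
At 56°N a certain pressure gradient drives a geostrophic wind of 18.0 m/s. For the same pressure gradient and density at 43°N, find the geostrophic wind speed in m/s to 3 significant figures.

21.9 m/s

With the same pressure gradient and density, V_g ∝ 1/f ∝ 1/sin φ.
V₂ = V₁ · sin φ₁ / sin φ₂ = 18.0 × sin 56° / sin 43°
V₂ = 18.0 × 0.8290/0.6820 = 21.9 m/s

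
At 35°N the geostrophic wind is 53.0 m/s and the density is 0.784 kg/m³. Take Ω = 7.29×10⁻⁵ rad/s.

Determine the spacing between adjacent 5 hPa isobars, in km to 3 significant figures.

144 km

Coriolis parameter at 35°N:
f = 2Ω sin φ = 2 × 7.29×10⁻⁵ × sin 35° = 8.36×10⁻⁵ s⁻¹
Geostrophic balance rearranged: |∂P/∂n| = f ρ V_g
|∂P/∂n| = 8.36×10⁻⁵ × 0.784 × 53.0 = 3.47×10⁻³ Pa/m
Isobar spacing: Δn = ΔP/|∂P/∂n| = 500 Pa / 3.47×10⁻³ Pa/m = 143890 m ≈ 144 km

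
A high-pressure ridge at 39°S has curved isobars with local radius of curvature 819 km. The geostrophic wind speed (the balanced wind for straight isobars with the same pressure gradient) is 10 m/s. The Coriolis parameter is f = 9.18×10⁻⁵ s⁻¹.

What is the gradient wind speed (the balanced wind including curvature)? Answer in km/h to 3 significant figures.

Around a high, pressure-gradient force acts outward with centrifugal, so Coriolis balances both:
fV = (1/ρ)|∂P/∂n| + V²/R  →  V² − fR·V + fR·V_g = 0
With fR = 9.18×10⁻⁵ × 819×10³ m = 75.2 m/s:
V = [fR − √((fR)² − 4 fR V_g)]/2 = [75.2 − √(75.2² − 4×75.2×10)]/2 = 11.9 m/s
Supergeostrophic (V > V_g = 10 m/s), as expected around a high.
Converting: 11.9 m/s × 3.6 = 42.8 km/h

42.8 km/h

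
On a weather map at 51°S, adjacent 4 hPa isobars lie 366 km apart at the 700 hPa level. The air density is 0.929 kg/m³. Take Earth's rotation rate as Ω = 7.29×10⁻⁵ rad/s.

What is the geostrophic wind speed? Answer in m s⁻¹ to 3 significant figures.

Coriolis parameter at 51°S:
f = 2Ω sin φ = 2 × 7.29×10⁻⁵ × sin 51° = 1.13×10⁻⁴ s⁻¹
Pressure gradient: |∂P/∂n| = 400 Pa / 366000 m = 1.09×10⁻³ Pa/m
Geostrophic balance (pressure-gradient force = Coriolis force):
V_g = (1/(fρ)) |∂P/∂n| = 1.09×10⁻³ / (1.13×10⁻⁴ × 0.929) = 10.4 m/s

10.4 m s⁻¹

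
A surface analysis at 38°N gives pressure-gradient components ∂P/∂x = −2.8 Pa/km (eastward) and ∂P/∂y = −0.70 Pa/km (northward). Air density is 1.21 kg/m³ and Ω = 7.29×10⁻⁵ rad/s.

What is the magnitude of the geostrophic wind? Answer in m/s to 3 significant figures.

26.6 m/s

Coriolis parameter at 38°N:
f = 2Ω sin φ = 2 × 7.29×10⁻⁵ × sin 38° = 8.98×10⁻⁵ s⁻¹
Component geostrophic relations (x east, y north):
u_g = −(1/(fρ)) ∂P/∂y,  v_g = (1/(fρ)) ∂P/∂x
u_g = −(−0.70×10⁻³)/(8.98×10⁻⁵ × 1.21) = 6.44 m/s;  v_g = (−2.8×10⁻³)/(8.98×10⁻⁵ × 1.21) = −25.8 m/s
|V_g| = √(u_g² + v_g²) = 26.6 m/s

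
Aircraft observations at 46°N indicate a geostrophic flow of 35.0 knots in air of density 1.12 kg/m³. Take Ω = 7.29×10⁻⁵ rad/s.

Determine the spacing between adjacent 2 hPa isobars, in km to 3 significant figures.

Coriolis parameter at 46°N:
f = 2Ω sin φ = 2 × 7.29×10⁻⁵ × sin 46° = 1.05×10⁻⁴ s⁻¹
Wind speed in SI: 35.0 knots = 18.0 m/s
Geostrophic balance rearranged: |∂P/∂n| = f ρ V_g
|∂P/∂n| = 1.05×10⁻⁴ × 1.12 × 18.0 = 2.12×10⁻³ Pa/m
Isobar spacing: Δn = ΔP/|∂P/∂n| = 200 Pa / 2.12×10⁻³ Pa/m = 94561 m ≈ 94.6 km

94.6 km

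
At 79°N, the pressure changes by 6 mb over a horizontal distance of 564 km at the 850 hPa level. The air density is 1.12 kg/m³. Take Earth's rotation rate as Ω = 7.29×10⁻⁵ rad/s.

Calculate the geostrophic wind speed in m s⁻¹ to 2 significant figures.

6.6 m s⁻¹

Coriolis parameter at 79°N:
f = 2Ω sin φ = 2 × 7.29×10⁻⁵ × sin 79° = 1.43×10⁻⁴ s⁻¹
Pressure gradient: |∂P/∂n| = 600 Pa / 564000 m = 1.06×10⁻³ Pa/m
Geostrophic balance (pressure-gradient force = Coriolis force):
V_g = (1/(fρ)) |∂P/∂n| = 1.06×10⁻³ / (1.43×10⁻⁴ × 1.12) = 6.64 m/s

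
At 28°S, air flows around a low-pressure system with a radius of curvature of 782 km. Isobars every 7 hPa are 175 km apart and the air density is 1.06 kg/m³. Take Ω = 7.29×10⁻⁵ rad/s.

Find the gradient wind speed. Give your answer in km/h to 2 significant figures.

Coriolis parameter at 28°S:
f = 2Ω sin φ = 2 × 7.29×10⁻⁵ × sin 28° = 6.84×10⁻⁵ s⁻¹
Pressure gradient: |∂P/∂n| = 700 Pa / 175000 m = 4.00×10⁻³ Pa/m
Geostrophic speed: V_g = |∂P/∂n|/(fρ) = 4.00×10⁻³/(6.84×10⁻⁵ × 1.06) = 55.1 m/s
Around a low, centrifugal force acts outward with Coriolis, so pressure-gradient force balances both:
(1/ρ)|∂P/∂n| = fV + V²/R  →  V² + fR·V − fR·V_g = 0
With fR = 6.84×10⁻⁵ × 782×10³ m = 53.5 m/s:
V = [−fR + √((fR)² + 4 fR V_g)]/2 = [−53.5 + √(53.5² + 4×53.5×55.1)]/2 = 33.8 m/s
Subgeostrophic (V < V_g = 55.1 m/s), as expected around a low.
Converting: 33.8 m/s × 3.6 = 120 km/h

120 km/h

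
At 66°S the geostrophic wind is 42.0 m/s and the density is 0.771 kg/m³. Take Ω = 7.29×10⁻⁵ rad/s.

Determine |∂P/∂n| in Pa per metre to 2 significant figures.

4.3×10⁻³ Pa/m

Coriolis parameter at 66°S:
f = 2Ω sin φ = 2 × 7.29×10⁻⁵ × sin 66° = 1.33×10⁻⁴ s⁻¹
Geostrophic balance rearranged: |∂P/∂n| = f ρ V_g
|∂P/∂n| = 1.33×10⁻⁴ × 0.771 × 42.0 = 4.31×10⁻³ Pa/m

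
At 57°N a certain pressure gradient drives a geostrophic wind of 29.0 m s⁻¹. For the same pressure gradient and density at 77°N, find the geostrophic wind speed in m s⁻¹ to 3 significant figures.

25.0 m s⁻¹

With the same pressure gradient and density, V_g ∝ 1/f ∝ 1/sin φ.
V₂ = V₁ · sin φ₁ / sin φ₂ = 29.0 × sin 57° / sin 77°
V₂ = 29.0 × 0.8387/0.9744 = 25.0 m s⁻¹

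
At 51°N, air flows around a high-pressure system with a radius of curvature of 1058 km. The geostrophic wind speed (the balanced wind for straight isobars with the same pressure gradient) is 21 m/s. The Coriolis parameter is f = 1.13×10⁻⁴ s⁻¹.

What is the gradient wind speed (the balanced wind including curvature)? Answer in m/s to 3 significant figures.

27.2 m/s

Around a high, pressure-gradient force acts outward with centrifugal, so Coriolis balances both:
fV = (1/ρ)|∂P/∂n| + V²/R  →  V² − fR·V + fR·V_g = 0
With fR = 1.13×10⁻⁴ × 1058×10³ m = 120 m/s:
V = [fR − √((fR)² − 4 fR V_g)]/2 = [120 − √(120² − 4×120×21)]/2 = 27.2 m/s
Supergeostrophic (V > V_g = 21 m/s), as expected around a high.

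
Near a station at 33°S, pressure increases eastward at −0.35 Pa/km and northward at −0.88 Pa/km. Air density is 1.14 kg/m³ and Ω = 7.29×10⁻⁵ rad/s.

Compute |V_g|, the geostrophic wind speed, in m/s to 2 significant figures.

10 m/s

Coriolis parameter at 33°S:
f = 2Ω sin φ = 2 × 7.29×10⁻⁵ × sin 33° = 7.94×10⁻⁵ s⁻¹
In the Southern Hemisphere f is negative: f = −7.94×10⁻⁵ s⁻¹.
Component geostrophic relations (x east, y north):
u_g = −(1/(fρ)) ∂P/∂y,  v_g = (1/(fρ)) ∂P/∂x
u_g = −(−0.88×10⁻³)/(−7.94×10⁻⁵ × 1.14) = −9.72 m/s;  v_g = (−0.35×10⁻³)/(−7.94×10⁻⁵ × 1.14) = 3.87 m/s
|V_g| = √(u_g² + v_g²) = 10.5 m/s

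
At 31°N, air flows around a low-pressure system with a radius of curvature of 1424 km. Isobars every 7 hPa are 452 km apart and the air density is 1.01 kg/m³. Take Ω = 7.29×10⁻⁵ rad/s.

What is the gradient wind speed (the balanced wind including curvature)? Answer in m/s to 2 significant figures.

Coriolis parameter at 31°N:
f = 2Ω sin φ = 2 × 7.29×10⁻⁵ × sin 31° = 7.51×10⁻⁵ s⁻¹
Pressure gradient: |∂P/∂n| = 700 Pa / 452000 m = 1.55×10⁻³ Pa/m
Geostrophic speed: V_g = |∂P/∂n|/(fρ) = 1.55×10⁻³/(7.51×10⁻⁵ × 1.01) = 20.4 m/s
Around a low, centrifugal force acts outward with Coriolis, so pressure-gradient force balances both:
(1/ρ)|∂P/∂n| = fV + V²/R  →  V² + fR·V − fR·V_g = 0
With fR = 7.51×10⁻⁵ × 1424×10³ m = 107 m/s:
V = [−fR + √((fR)² + 4 fR V_g)]/2 = [−107 + √(107² + 4×107×20.4)]/2 = 17.5 m/s
Subgeostrophic (V < V_g = 20.4 m/s), as expected around a low.

18 m/s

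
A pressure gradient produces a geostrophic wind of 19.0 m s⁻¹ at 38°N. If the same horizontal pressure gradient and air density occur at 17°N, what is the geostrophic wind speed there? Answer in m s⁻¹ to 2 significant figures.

40 m s⁻¹

With the same pressure gradient and density, V_g ∝ 1/f ∝ 1/sin φ.
V₂ = V₁ · sin φ₁ / sin φ₂ = 19.0 × sin 38° / sin 17°
V₂ = 19.0 × 0.6157/0.2924 = 40 m s⁻¹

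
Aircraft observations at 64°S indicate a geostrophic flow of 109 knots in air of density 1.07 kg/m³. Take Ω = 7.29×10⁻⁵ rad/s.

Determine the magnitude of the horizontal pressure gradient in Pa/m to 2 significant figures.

Coriolis parameter at 64°S:
f = 2Ω sin φ = 2 × 7.29×10⁻⁵ × sin 64° = 1.31×10⁻⁴ s⁻¹
Wind speed in SI: 109 knots = 56.1 m/s
Geostrophic balance rearranged: |∂P/∂n| = f ρ V_g
|∂P/∂n| = 1.31×10⁻⁴ × 1.07 × 56.1 = 7.86×10⁻³ Pa/m

7.9×10⁻³ Pa/m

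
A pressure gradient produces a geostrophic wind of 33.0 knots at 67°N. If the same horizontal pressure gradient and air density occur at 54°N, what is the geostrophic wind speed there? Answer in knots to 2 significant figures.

38 knots

With the same pressure gradient and density, V_g ∝ 1/f ∝ 1/sin φ.
V₂ = V₁ · sin φ₁ / sin φ₂ = 33.0 × sin 67° / sin 54°
V₂ = 33.0 × 0.9205/0.8090 = 38 knots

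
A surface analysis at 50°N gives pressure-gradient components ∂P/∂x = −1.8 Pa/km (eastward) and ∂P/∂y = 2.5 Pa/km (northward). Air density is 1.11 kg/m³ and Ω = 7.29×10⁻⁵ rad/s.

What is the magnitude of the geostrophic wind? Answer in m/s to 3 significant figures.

Coriolis parameter at 50°N:
f = 2Ω sin φ = 2 × 7.29×10⁻⁵ × sin 50° = 1.12×10⁻⁴ s⁻¹
Component geostrophic relations (x east, y north):
u_g = −(1/(fρ)) ∂P/∂y,  v_g = (1/(fρ)) ∂P/∂x
u_g = −(2.5×10⁻³)/(1.12×10⁻⁴ × 1.11) = −20.2 m/s;  v_g = (−1.8×10⁻³)/(1.12×10⁻⁴ × 1.11) = −14.5 m/s
|V_g| = √(u_g² + v_g²) = 24.8 m/s

24.8 m/s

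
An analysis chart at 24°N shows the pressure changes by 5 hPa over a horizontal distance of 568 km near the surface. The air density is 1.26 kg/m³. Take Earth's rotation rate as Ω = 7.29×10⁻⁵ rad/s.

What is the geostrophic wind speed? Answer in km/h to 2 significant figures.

42 km/h

Coriolis parameter at 24°N:
f = 2Ω sin φ = 2 × 7.29×10⁻⁵ × sin 24° = 5.93×10⁻⁵ s⁻¹
Pressure gradient: |∂P/∂n| = 500 Pa / 568000 m = 8.80×10⁻⁴ Pa/m
Geostrophic balance (pressure-gradient force = Coriolis force):
V_g = (1/(fρ)) |∂P/∂n| = 8.80×10⁻⁴ / (5.93×10⁻⁵ × 1.26) = 11.8 m/s
Converting: 11.8 m/s × 3.6 = 42 km/h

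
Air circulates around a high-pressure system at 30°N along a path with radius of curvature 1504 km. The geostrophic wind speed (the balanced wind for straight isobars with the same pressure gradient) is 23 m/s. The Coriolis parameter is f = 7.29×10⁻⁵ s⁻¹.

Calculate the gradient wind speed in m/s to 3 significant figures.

Around a high, pressure-gradient force acts outward with centrifugal, so Coriolis balances both:
fV = (1/ρ)|∂P/∂n| + V²/R  →  V² − fR·V + fR·V_g = 0
With fR = 7.29×10⁻⁵ × 1504×10³ m = 110 m/s:
V = [fR − √((fR)² − 4 fR V_g)]/2 = [110 − √(110² − 4×110×23)]/2 = 32.8 m/s
Supergeostrophic (V > V_g = 23 m/s), as expected around a high.

32.8 m/s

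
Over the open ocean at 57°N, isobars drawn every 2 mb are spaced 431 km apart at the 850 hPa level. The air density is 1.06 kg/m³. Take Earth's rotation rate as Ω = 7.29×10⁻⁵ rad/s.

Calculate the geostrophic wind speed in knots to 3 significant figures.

6.96 knots

Coriolis parameter at 57°N:
f = 2Ω sin φ = 2 × 7.29×10⁻⁵ × sin 57° = 1.22×10⁻⁴ s⁻¹
Pressure gradient: |∂P/∂n| = 200 Pa / 431000 m = 4.64×10⁻⁴ Pa/m
Geostrophic balance (pressure-gradient force = Coriolis force):
V_g = (1/(fρ)) |∂P/∂n| = 4.64×10⁻⁴ / (1.22×10⁻⁴ × 1.06) = 3.58 m/s
Converting: 3.58 m/s × 1.944 = 6.96 knots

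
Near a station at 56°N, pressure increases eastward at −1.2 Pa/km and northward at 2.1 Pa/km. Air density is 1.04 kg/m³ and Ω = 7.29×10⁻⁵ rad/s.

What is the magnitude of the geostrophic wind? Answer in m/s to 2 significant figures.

Coriolis parameter at 56°N:
f = 2Ω sin φ = 2 × 7.29×10⁻⁵ × sin 56° = 1.21×10⁻⁴ s⁻¹
Component geostrophic relations (x east, y north):
u_g = −(1/(fρ)) ∂P/∂y,  v_g = (1/(fρ)) ∂P/∂x
u_g = −(2.1×10⁻³)/(1.21×10⁻⁴ × 1.04) = −16.7 m/s;  v_g = (−1.2×10⁻³)/(1.21×10⁻⁴ × 1.04) = −9.55 m/s
|V_g| = √(u_g² + v_g²) = 19.2 m/s

19 m/s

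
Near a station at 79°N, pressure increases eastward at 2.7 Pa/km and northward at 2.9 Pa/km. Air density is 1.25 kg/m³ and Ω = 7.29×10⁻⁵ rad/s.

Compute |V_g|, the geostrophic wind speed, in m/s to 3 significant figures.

Coriolis parameter at 79°N:
f = 2Ω sin φ = 2 × 7.29×10⁻⁵ × sin 79° = 1.43×10⁻⁴ s⁻¹
Component geostrophic relations (x east, y north):
u_g = −(1/(fρ)) ∂P/∂y,  v_g = (1/(fρ)) ∂P/∂x
u_g = −(2.9×10⁻³)/(1.43×10⁻⁴ × 1.25) = −16.2 m/s;  v_g = (2.7×10⁻³)/(1.43×10⁻⁴ × 1.25) = 15.1 m/s
|V_g| = √(u_g² + v_g²) = 22.1 m/s

22.1 m/s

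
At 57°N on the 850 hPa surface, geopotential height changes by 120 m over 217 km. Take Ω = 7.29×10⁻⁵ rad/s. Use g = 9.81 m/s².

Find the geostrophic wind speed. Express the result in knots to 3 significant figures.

Coriolis parameter at 57°N:
f = 2Ω sin φ = 2 × 7.29×10⁻⁵ × sin 57° = 1.22×10⁻⁴ s⁻¹
Height gradient: |∂Z/∂n| = 120 m / 217000 m = 5.53×10⁻⁴
On a pressure surface, geostrophic balance gives V_g = (g/f)|∂Z/∂n|:
V_g = 9.81 × 5.53×10⁻⁴ / 1.22×10⁻⁴ = 44.4 m/s
Converting: 44.4 m/s × 1.944 = 86.2 knots

86.2 knots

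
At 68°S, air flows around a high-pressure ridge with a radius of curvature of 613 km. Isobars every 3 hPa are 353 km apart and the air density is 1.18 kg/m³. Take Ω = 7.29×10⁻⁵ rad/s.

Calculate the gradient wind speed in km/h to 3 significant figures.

20.6 km/h

Coriolis parameter at 68°S:
f = 2Ω sin φ = 2 × 7.29×10⁻⁵ × sin 68° = 1.35×10⁻⁴ s⁻¹
Pressure gradient: |∂P/∂n| = 300 Pa / 353000 m = 8.50×10⁻⁴ Pa/m
Geostrophic speed: V_g = |∂P/∂n|/(fρ) = 8.50×10⁻⁴/(1.35×10⁻⁴ × 1.18) = 5.33 m/s
Around a high, pressure-gradient force acts outward with centrifugal, so Coriolis balances both:
fV = (1/ρ)|∂P/∂n| + V²/R  →  V² − fR·V + fR·V_g = 0
With fR = 1.35×10⁻⁴ × 613×10³ m = 82.9 m/s:
V = [fR − √((fR)² − 4 fR V_g)]/2 = [82.9 − √(82.9² − 4×82.9×5.33)]/2 = 5.72 m/s
Supergeostrophic (V > V_g = 5.33 m/s), as expected around a high.
Converting: 5.72 m/s × 3.6 = 20.6 km/h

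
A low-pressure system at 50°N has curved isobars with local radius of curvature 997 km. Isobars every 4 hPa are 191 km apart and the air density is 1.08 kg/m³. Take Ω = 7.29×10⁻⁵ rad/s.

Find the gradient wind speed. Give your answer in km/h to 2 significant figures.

Coriolis parameter at 50°N:
f = 2Ω sin φ = 2 × 7.29×10⁻⁵ × sin 50° = 1.12×10⁻⁴ s⁻¹
Pressure gradient: |∂P/∂n| = 400 Pa / 191000 m = 2.09×10⁻³ Pa/m
Geostrophic speed: V_g = |∂P/∂n|/(fρ) = 2.09×10⁻³/(1.12×10⁻⁴ × 1.08) = 17.4 m/s
Around a low, centrifugal force acts outward with Coriolis, so pressure-gradient force balances both:
(1/ρ)|∂P/∂n| = fV + V²/R  →  V² + fR·V − fR·V_g = 0
With fR = 1.12×10⁻⁴ × 997×10³ m = 111 m/s:
V = [−fR + √((fR)² + 4 fR V_g)]/2 = [−111 + √(111² + 4×111×17.4)]/2 = 15.3 m/s
Subgeostrophic (V < V_g = 17.4 m/s), as expected around a low.
Converting: 15.3 m/s × 3.6 = 55 km/h

55 km/h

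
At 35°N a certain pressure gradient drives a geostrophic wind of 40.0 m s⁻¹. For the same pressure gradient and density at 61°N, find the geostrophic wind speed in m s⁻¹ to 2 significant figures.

With the same pressure gradient and density, V_g ∝ 1/f ∝ 1/sin φ.
V₂ = V₁ · sin φ₁ / sin φ₂ = 40.0 × sin 35° / sin 61°
V₂ = 40.0 × 0.5736/0.8746 = 26 m s⁻¹

26 m s⁻¹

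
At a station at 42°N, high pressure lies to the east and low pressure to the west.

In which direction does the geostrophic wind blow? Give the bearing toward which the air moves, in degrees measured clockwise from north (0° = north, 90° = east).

000°

The pressure-gradient force points toward the west (bearing 270°).
Geostrophic balance: in the Northern Hemisphere the Coriolis force deflects motion to the right, so the geostrophic wind blows 90° to the right of the pressure-gradient force (low pressure on the left).
Rotating 270° by 90° clockwise gives 000° — the wind blows toward the north.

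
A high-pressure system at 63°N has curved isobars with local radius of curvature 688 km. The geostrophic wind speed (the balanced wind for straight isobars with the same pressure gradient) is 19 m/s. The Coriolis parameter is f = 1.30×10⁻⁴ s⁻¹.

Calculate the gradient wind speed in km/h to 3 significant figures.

98.6 km/h

Around a high, pressure-gradient force acts outward with centrifugal, so Coriolis balances both:
fV = (1/ρ)|∂P/∂n| + V²/R  →  V² − fR·V + fR·V_g = 0
With fR = 1.30×10⁻⁴ × 688×10³ m = 89.4 m/s:
V = [fR − √((fR)² − 4 fR V_g)]/2 = [89.4 − √(89.4² − 4×89.4×19)]/2 = 27.4 m/s
Supergeostrophic (V > V_g = 19 m/s), as expected around a high.
Converting: 27.4 m/s × 3.6 = 98.6 km/h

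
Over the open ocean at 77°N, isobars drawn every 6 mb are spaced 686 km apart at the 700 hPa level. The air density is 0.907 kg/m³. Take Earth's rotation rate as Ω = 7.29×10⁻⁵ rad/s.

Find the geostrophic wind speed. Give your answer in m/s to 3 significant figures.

6.79 m/s

Coriolis parameter at 77°N:
f = 2Ω sin φ = 2 × 7.29×10⁻⁵ × sin 77° = 1.42×10⁻⁴ s⁻¹
Pressure gradient: |∂P/∂n| = 600 Pa / 686000 m = 8.75×10⁻⁴ Pa/m
Geostrophic balance (pressure-gradient force = Coriolis force):
V_g = (1/(fρ)) |∂P/∂n| = 8.75×10⁻⁴ / (1.42×10⁻⁴ × 0.907) = 6.79 m/s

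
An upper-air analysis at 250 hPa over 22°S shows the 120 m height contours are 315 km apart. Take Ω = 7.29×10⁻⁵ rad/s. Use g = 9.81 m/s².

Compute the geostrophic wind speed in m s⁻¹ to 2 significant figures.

68 m s⁻¹

Coriolis parameter at 22°S:
f = 2Ω sin φ = 2 × 7.29×10⁻⁵ × sin 22° = 5.46×10⁻⁵ s⁻¹
Height gradient: |∂Z/∂n| = 120 m / 315000 m = 3.81×10⁻⁴
On a pressure surface, geostrophic balance gives V_g = (g/f)|∂Z/∂n|:
V_g = 9.81 × 3.81×10⁻⁴ / 5.46×10⁻⁵ = 68.4 m/s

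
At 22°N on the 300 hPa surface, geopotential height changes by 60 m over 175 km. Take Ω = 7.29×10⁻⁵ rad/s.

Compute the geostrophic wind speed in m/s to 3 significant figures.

61.6 m/s

Coriolis parameter at 22°N:
f = 2Ω sin φ = 2 × 7.29×10⁻⁵ × sin 22° = 5.46×10⁻⁵ s⁻¹
Height gradient: |∂Z/∂n| = 60 m / 175000 m = 3.43×10⁻⁴
On a pressure surface, geostrophic balance gives V_g = (g/f)|∂Z/∂n|:
V_g = 9.81 × 3.43×10⁻⁴ / 5.46×10⁻⁵ = 61.6 m/s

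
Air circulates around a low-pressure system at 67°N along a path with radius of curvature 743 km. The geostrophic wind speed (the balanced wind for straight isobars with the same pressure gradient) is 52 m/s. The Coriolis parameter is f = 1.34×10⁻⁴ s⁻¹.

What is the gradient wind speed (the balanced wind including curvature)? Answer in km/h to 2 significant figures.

Around a low, centrifugal force acts outward with Coriolis, so pressure-gradient force balances both:
(1/ρ)|∂P/∂n| = fV + V²/R  →  V² + fR·V − fR·V_g = 0
With fR = 1.34×10⁻⁴ × 743×10³ m = 99.6 m/s:
V = [−fR + √((fR)² + 4 fR V_g)]/2 = [−99.6 + √(99.6² + 4×99.6×52)]/2 = 37.7 m/s
Subgeostrophic (V < V_g = 52 m/s), as expected around a low.
Converting: 37.7 m/s × 3.6 = 140 km/h

140 km/h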